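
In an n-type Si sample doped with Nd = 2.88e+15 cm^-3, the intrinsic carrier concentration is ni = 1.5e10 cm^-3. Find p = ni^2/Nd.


Step 1: Since Nd >> ni, n ≈ Nd = 2.88e+15 cm^-3
Step 2: p = ni^2 / n = (1.5e10)^2 / 2.88e+15
Step 3: p = 2.25e20 / 2.88e+15 = 7.81e+04 cm^-3

7.81e+04


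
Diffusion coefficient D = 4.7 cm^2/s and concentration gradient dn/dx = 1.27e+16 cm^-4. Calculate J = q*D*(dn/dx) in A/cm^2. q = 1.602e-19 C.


Step 1: J = q * D * (dn/dx)
Step 2: J = 1.602e-19 * 4.7 * 1.27e+16
Step 3: J = 9.56e-03 A/cm^2

9.56e-03


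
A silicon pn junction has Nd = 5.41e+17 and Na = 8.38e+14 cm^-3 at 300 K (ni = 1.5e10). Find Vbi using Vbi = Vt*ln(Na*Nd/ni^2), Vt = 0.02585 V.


Step 1: Compute Na*Nd/ni^2 = 8.38e+14 * 5.41e+17 / (1.5e10)^2 = 2.0149e+12
Step 2: ln(2.0149e+12) = 28.3316
Step 3: Vbi = 0.02585 * 28.3316 = 0.732 V

0.732


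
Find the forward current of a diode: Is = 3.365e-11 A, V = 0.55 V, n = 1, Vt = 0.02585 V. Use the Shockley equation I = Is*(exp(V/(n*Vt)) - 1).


Step 1: V/(n*Vt) = 0.55/(1*0.02585) = 21.2766
Step 2: exp(21.2766) = 1.7390e+09
Step 3: I = 3.365e-11 * (1.7390e+09 - 1) = 5.85e-02 A

5.85e-02


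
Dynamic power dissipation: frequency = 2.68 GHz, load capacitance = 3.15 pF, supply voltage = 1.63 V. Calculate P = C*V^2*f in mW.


Step 1: V^2 = 1.63^2 = 2.6569 V^2
Step 2: P = C*V^2*f = 3.15e-12 F * 2.6569 * 2.68e9 Hz
Step 3: P = 2.24295498e-02 W
Step 4: P = 22.43 mW

22.43


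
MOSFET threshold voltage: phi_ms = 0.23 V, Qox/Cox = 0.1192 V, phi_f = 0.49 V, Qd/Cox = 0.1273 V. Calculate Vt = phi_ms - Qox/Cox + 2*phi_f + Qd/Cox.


Step 1: Vt = phi_ms - Qox/Cox + 2*phi_f + Qd/Cox
Step 2: Vt = 0.23 - 0.1192 + 2*0.49 + 0.1273
Step 3: Vt = 0.23 - 0.1192 + 0.98 + 0.1273
Step 4: Vt = 1.2181 V

1.2181


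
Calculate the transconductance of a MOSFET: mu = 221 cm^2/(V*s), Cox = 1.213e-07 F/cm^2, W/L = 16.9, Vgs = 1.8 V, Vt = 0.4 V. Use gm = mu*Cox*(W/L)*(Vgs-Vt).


Step 1: Vov = Vgs - Vt = 1.8 - 0.4 = 1.4 V
Step 2: gm = mu * Cox * (W/L) * Vov
Step 3: gm = 221 * 1.213e-07 * 16.9 * 1.4 = 6.34e-04 S

6.34e-04


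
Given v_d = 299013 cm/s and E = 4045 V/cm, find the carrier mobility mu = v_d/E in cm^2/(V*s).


Step 1: mu = v_d / E
Step 2: mu = 299013 / 4045
Step 3: mu = 73.92 cm^2/(V*s)

73.92


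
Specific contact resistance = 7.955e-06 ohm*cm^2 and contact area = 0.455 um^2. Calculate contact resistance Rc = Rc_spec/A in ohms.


Step 1: Convert area to cm^2: 0.455 um^2 = 4.5500e-09 cm^2
Step 2: Rc = Rc_spec / A = 7.955e-06 / 4.5500e-09
Step 3: Rc = 1.75e+03 ohms

1.75e+03


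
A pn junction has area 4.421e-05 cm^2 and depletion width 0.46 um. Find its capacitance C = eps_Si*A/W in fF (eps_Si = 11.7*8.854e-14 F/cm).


Step 1: eps_Si = 11.7 * 8.854e-14 = 1.035918e-12 F/cm
Step 2: W in cm = 0.46 * 1e-4 = 4.60e-05 cm
Step 3: C = 1.035918e-12 * 4.421e-05 / 4.60e-05 = 9.956073e-13 F
Step 4: C = 995.61 fF

995.61


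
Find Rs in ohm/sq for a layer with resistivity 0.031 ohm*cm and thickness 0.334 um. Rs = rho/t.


Step 1: Convert thickness to cm: t = 0.334 um = 3.3400e-05 cm
Step 2: Rs = rho / t = 0.031 / 3.3400e-05
Step 3: Rs = 928.1 ohm/sq

928.1


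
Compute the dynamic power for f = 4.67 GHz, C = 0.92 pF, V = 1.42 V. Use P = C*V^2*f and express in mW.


Step 1: V^2 = 1.42^2 = 2.0164 V^2
Step 2: P = C*V^2*f = 0.92e-12 F * 2.0164 * 4.67e9 Hz
Step 3: P = 8.66326096e-03 W
Step 4: P = 8.663 mW

8.663


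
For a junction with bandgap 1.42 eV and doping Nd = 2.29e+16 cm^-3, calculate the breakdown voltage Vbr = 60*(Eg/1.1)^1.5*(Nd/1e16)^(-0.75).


Step 1: Eg/1.1 = 1.42/1.1 = 1.290909
Step 2: (Eg/1.1)^1.5 = 1.290909^1.5 = 1.466707
Step 3: (Nd/1e16)^(-0.75) = (2.29)^(-0.75) = 0.537184
Step 4: Vbr = 60 * 1.466707 * 0.537184 = 47.3 V

47.3


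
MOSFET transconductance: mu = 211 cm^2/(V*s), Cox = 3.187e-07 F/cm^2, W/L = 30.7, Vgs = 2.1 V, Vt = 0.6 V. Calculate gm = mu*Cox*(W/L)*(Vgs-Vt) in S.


Step 1: Vov = Vgs - Vt = 2.1 - 0.6 = 1.5 V
Step 2: gm = mu * Cox * (W/L) * Vov
Step 3: gm = 211 * 3.187e-07 * 30.7 * 1.5 = 3.10e-03 S

3.10e-03


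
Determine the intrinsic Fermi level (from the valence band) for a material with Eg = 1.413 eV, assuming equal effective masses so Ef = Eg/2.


Step 1: For an intrinsic semiconductor, the Fermi level sits at midgap.
Step 2: Ef = Eg / 2 = 1.413 / 2 = 0.7065 eV

0.7065


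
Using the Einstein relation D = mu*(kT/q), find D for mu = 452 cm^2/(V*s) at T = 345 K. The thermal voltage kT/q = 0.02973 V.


Step 1: D = mu * (kT/q)
Step 2: D = 452 * 0.02973
Step 3: D = 13.44 cm^2/s

13.44


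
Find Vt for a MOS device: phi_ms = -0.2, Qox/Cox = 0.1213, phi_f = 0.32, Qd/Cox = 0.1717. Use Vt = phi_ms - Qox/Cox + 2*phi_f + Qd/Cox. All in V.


Step 1: Vt = phi_ms - Qox/Cox + 2*phi_f + Qd/Cox
Step 2: Vt = -0.2 - 0.1213 + 2*0.32 + 0.1717
Step 3: Vt = -0.2 - 0.1213 + 0.64 + 0.1717
Step 4: Vt = 0.4904 V

0.4904


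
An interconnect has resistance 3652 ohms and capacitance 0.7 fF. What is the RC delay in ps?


Step 1: tau = R * C
Step 2: tau = 3652 * 0.7 fF = 3652 * 7.0e-16 F
Step 3: tau = 2.5564e-12 s = 2.5564 ps

2.5564


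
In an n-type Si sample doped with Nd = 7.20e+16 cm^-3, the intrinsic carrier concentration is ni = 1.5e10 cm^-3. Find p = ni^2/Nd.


Step 1: Since Nd >> ni, n ≈ Nd = 7.20e+16 cm^-3
Step 2: p = ni^2 / n = (1.5e10)^2 / 7.20e+16
Step 3: p = 2.25e20 / 7.20e+16 = 3.13e+03 cm^-3

3.13e+03


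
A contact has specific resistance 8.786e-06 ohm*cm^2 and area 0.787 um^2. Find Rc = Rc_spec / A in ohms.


Step 1: Convert area to cm^2: 0.787 um^2 = 7.8700e-09 cm^2
Step 2: Rc = Rc_spec / A = 8.786e-06 / 7.8700e-09
Step 3: Rc = 1.12e+03 ohms

1.12e+03


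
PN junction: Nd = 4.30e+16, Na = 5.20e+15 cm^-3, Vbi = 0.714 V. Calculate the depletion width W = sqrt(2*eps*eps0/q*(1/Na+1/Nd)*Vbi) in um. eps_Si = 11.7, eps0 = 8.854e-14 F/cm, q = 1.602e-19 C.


Step 1: 1/Na + 1/Nd = 1/5.20e+15 + 1/4.30e+16 = 2.15564e-16
Step 2: 2*eps*eps0/q = 2*11.7*8.854e-14/1.602e-19 = 1.293281e+07
Step 3: W^2 = 1.293281e+07 * 2.15564e-16 * 0.714 = 1.99052e-09
Step 4: W = sqrt(1.99052e-09) = 4.462e-05 cm = 0.4462 um

0.4462


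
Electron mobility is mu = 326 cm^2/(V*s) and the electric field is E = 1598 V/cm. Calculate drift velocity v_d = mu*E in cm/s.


Step 1: v_d = mu * E
Step 2: v_d = 326 * 1598 = 520948
Step 3: v_d = 5.21e+05 cm/s

5.21e+05


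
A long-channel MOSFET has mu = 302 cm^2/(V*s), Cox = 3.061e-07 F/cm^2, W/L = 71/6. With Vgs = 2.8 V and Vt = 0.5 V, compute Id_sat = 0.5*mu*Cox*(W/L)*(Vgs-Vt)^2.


Step 1: Overdrive voltage Vov = Vgs - Vt = 2.8 - 0.5 = 2.3 V
Step 2: W/L = 71/6 = 11.8333
Step 3: Id = 0.5 * 302 * 3.061e-07 * 11.8333 * 2.3^2
Step 4: Id = 2.89e-03 A

2.89e-03


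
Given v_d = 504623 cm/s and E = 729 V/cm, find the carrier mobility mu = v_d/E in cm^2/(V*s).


Step 1: mu = v_d / E
Step 2: mu = 504623 / 729
Step 3: mu = 692.21 cm^2/(V*s)

692.21


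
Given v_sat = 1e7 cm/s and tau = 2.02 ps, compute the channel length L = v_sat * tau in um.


Step 1: tau in seconds = 2.02 ps * 1e-12 = 2.0200e-12 s
Step 2: L = v_sat * tau = 1e7 * 2.0200e-12 = 2.0200e-05 cm
Step 3: L in um = 2.0200e-05 * 1e4 = 0.202 um

0.202


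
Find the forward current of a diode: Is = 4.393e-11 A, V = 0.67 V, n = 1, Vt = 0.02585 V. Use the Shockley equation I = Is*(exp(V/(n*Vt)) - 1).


Step 1: V/(n*Vt) = 0.67/(1*0.02585) = 25.9188
Step 2: exp(25.9188) = 1.8046e+11
Step 3: I = 4.393e-11 * (1.8046e+11 - 1) = 7.93e+00 A

7.93e+00


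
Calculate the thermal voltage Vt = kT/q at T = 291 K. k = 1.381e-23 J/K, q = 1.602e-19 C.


Step 1: kT = 1.381e-23 * 291 = 4.01871e-21 J
Step 2: Vt = kT/q = 4.01871e-21 / 1.602e-19
Step 3: Vt = 0.02509 V

0.02509


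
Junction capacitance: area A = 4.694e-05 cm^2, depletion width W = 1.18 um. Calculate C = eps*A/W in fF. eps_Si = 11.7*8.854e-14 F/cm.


Step 1: eps_Si = 11.7 * 8.854e-14 = 1.035918e-12 F/cm
Step 2: W in cm = 1.18 * 1e-4 = 1.18e-04 cm
Step 3: C = 1.035918e-12 * 4.694e-05 / 1.18e-04 = 4.120847e-13 F
Step 4: C = 412.08 fF

412.08


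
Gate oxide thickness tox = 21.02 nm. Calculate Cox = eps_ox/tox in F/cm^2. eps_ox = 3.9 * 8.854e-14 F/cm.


Step 1: eps_ox = 3.9 * 8.854e-14 = 3.45306e-13 F/cm
Step 2: tox in cm = 21.02 nm * 1e-7 = 2.1020e-06 cm
Step 3: Cox = 3.45306e-13 / 2.1020e-06 = 1.64e-07 F/cm^2

1.64e-07


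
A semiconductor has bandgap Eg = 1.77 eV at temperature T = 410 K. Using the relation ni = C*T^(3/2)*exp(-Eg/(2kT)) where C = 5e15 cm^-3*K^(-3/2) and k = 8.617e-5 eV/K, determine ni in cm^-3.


Step 1: Compute kT = 8.617e-5 * 410 = 0.0353297 eV
Step 2: Exponent = -Eg/(2kT) = -1.77/(2*0.0353297) = -25.04975
Step 3: T^(3/2) = 410^1.5 = 8301.87
Step 4: ni = 5e15 * 8301.87 * exp(-25.04975) = 5.49e+08 cm^-3

5.49e+08


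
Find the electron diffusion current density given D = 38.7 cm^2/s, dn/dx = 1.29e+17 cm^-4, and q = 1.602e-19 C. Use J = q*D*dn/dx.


Step 1: J = q * D * (dn/dx)
Step 2: J = 1.602e-19 * 38.7 * 1.29e+17
Step 3: J = 8.00e-01 A/cm^2

8.00e-01


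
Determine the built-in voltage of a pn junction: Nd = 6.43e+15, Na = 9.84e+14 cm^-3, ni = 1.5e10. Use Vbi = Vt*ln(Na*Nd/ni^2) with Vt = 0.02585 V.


Step 1: Compute Na*Nd/ni^2 = 9.84e+14 * 6.43e+15 / (1.5e10)^2 = 2.8121e+10
Step 2: ln(2.8121e+10) = 24.0598
Step 3: Vbi = 0.02585 * 24.0598 = 0.622 V

0.622


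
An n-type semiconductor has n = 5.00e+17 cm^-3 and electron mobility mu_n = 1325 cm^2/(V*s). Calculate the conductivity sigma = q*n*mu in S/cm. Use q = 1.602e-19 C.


Step 1: sigma = q * n * mu
Step 2: sigma = 1.602e-19 * 5.00e+17 * 1325
Step 3: sigma = 1.061e+02 S/cm

1.061e+02


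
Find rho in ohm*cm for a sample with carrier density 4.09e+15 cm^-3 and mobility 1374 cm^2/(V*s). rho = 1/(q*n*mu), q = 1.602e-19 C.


Step 1: sigma = q * n * mu = 1.602e-19 * 4.09e+15 * 1374 = 9.00270e-01 S/cm
Step 2: rho = 1 / sigma = 1 / 9.00270e-01 = 1.111 ohm*cm

1.111


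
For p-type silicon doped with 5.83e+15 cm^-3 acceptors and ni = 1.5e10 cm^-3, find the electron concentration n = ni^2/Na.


Step 1: Majority hole concentration p ≈ Na = 5.83e+15 cm^-3
Step 2: n = ni^2 / Na = (1.5e10)^2 / 5.83e+15
Step 3: n = 3.86e+04 cm^-3

3.86e+04


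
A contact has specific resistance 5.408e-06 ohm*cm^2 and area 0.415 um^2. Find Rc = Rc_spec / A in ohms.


Step 1: Convert area to cm^2: 0.415 um^2 = 4.1500e-09 cm^2
Step 2: Rc = Rc_spec / A = 5.408e-06 / 4.1500e-09
Step 3: Rc = 1.30e+03 ohms

1.30e+03


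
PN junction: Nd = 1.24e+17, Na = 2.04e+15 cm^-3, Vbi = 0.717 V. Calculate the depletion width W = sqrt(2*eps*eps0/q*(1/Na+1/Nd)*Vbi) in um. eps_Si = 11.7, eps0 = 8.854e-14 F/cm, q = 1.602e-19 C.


Step 1: 1/Na + 1/Nd = 1/2.04e+15 + 1/1.24e+17 = 4.98261e-16
Step 2: 2*eps*eps0/q = 2*11.7*8.854e-14/1.602e-19 = 1.293281e+07
Step 3: W^2 = 1.293281e+07 * 4.98261e-16 * 0.717 = 4.62029e-09
Step 4: W = sqrt(4.62029e-09) = 6.797e-05 cm = 0.6797 um

0.6797


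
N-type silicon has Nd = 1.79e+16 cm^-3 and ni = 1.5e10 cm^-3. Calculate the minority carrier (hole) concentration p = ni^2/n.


Step 1: Since Nd >> ni, n ≈ Nd = 1.79e+16 cm^-3
Step 2: p = ni^2 / n = (1.5e10)^2 / 1.79e+16
Step 3: p = 2.25e20 / 1.79e+16 = 1.26e+04 cm^-3

1.26e+04


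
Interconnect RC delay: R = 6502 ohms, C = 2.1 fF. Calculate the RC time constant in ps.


Step 1: tau = R * C
Step 2: tau = 6502 * 2.1 fF = 6502 * 2.1e-15 F
Step 3: tau = 1.36542e-11 s = 13.6542 ps

13.6542


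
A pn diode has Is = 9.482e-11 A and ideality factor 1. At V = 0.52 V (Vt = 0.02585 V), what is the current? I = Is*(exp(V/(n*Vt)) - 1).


Step 1: V/(n*Vt) = 0.52/(1*0.02585) = 20.1161
Step 2: exp(20.1161) = 5.4489e+08
Step 3: I = 9.482e-11 * (5.4489e+08 - 1) = 5.17e-02 A

5.17e-02


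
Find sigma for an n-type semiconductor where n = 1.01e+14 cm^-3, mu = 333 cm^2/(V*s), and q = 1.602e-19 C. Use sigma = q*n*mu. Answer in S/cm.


Step 1: sigma = q * n * mu
Step 2: sigma = 1.602e-19 * 1.01e+14 * 333
Step 3: sigma = 5.388e-03 S/cm

5.388e-03


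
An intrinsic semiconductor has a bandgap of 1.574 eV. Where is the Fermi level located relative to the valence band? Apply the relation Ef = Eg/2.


Step 1: For an intrinsic semiconductor, the Fermi level sits at midgap.
Step 2: Ef = Eg / 2 = 1.574 / 2 = 0.787 eV

0.787


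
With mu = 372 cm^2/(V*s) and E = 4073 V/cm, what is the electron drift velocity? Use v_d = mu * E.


Step 1: v_d = mu * E
Step 2: v_d = 372 * 4073 = 1515156
Step 3: v_d = 1.52e+06 cm/s

1.52e+06


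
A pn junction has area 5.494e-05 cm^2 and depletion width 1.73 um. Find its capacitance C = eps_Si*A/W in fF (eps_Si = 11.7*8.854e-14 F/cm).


Step 1: eps_Si = 11.7 * 8.854e-14 = 1.035918e-12 F/cm
Step 2: W in cm = 1.73 * 1e-4 = 1.73e-04 cm
Step 3: C = 1.035918e-12 * 5.494e-05 / 1.73e-04 = 3.289788e-13 F
Step 4: C = 328.98 fF

328.98


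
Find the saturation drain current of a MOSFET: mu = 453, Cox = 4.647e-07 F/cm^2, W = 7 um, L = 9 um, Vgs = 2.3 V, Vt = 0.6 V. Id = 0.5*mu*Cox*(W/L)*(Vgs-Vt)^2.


Step 1: Overdrive voltage Vov = Vgs - Vt = 2.3 - 0.6 = 1.7 V
Step 2: W/L = 7/9 = 0.777778
Step 3: Id = 0.5 * 453 * 4.647e-07 * 0.777778 * 1.7^2
Step 4: Id = 2.37e-04 A

2.37e-04


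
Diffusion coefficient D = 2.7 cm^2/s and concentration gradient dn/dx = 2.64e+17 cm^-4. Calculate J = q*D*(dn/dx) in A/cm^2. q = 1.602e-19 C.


Step 1: J = q * D * (dn/dx)
Step 2: J = 1.602e-19 * 2.7 * 2.64e+17
Step 3: J = 1.14e-01 A/cm^2

1.14e-01


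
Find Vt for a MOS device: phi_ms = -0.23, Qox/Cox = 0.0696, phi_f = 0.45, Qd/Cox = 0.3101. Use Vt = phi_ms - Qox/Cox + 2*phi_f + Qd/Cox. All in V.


Step 1: Vt = phi_ms - Qox/Cox + 2*phi_f + Qd/Cox
Step 2: Vt = -0.23 - 0.0696 + 2*0.45 + 0.3101
Step 3: Vt = -0.23 - 0.0696 + 0.9 + 0.3101
Step 4: Vt = 0.9105 V

0.9105


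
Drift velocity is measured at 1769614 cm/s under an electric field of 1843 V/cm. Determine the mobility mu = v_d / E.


Step 1: mu = v_d / E
Step 2: mu = 1769614 / 1843
Step 3: mu = 960.18 cm^2/(V*s)

960.18


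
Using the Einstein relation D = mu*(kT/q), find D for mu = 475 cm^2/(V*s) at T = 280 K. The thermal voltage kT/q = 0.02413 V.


Step 1: D = mu * (kT/q)
Step 2: D = 475 * 0.02413
Step 3: D = 11.46 cm^2/s

11.46


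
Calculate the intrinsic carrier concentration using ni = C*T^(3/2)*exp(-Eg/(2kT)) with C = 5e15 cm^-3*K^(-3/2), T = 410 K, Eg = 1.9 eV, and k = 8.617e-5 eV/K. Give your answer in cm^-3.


Step 1: Compute kT = 8.617e-5 * 410 = 0.0353297 eV
Step 2: Exponent = -Eg/(2kT) = -1.9/(2*0.0353297) = -26.88956
Step 3: T^(3/2) = 410^1.5 = 8301.87
Step 4: ni = 5e15 * 8301.87 * exp(-26.88956) = 8.71e+07 cm^-3

8.71e+07


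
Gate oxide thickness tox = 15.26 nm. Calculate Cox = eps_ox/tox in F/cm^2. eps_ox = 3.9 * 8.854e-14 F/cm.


Step 1: eps_ox = 3.9 * 8.854e-14 = 3.45306e-13 F/cm
Step 2: tox in cm = 15.26 nm * 1e-7 = 1.5260e-06 cm
Step 3: Cox = 3.45306e-13 / 1.5260e-06 = 2.26e-07 F/cm^2

2.26e-07


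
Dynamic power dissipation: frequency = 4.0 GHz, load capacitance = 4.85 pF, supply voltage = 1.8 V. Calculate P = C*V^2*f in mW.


Step 1: V^2 = 1.8^2 = 3.24 V^2
Step 2: P = C*V^2*f = 4.85e-12 F * 3.24 * 4.0e9 Hz
Step 3: P = 6.2856e-02 W
Step 4: P = 62.856 mW

62.856


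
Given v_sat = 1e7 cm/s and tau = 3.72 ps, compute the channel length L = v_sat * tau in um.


Step 1: tau in seconds = 3.72 ps * 1e-12 = 3.7200e-12 s
Step 2: L = v_sat * tau = 1e7 * 3.7200e-12 = 3.7200e-05 cm
Step 3: L in um = 3.7200e-05 * 1e4 = 0.372 um

0.372


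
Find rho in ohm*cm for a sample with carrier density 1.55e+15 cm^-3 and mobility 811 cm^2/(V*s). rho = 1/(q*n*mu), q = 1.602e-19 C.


Step 1: sigma = q * n * mu = 1.602e-19 * 1.55e+15 * 811 = 2.01379e-01 S/cm
Step 2: rho = 1 / sigma = 1 / 2.01379e-01 = 4.966 ohm*cm

4.966


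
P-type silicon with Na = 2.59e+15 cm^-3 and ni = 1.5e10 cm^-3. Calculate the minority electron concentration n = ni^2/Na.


Step 1: Majority hole concentration p ≈ Na = 2.59e+15 cm^-3
Step 2: n = ni^2 / Na = (1.5e10)^2 / 2.59e+15
Step 3: n = 8.69e+04 cm^-3

8.69e+04


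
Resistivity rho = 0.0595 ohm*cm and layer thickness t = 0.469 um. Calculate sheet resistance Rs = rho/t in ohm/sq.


Step 1: Convert thickness to cm: t = 0.469 um = 4.6900e-05 cm
Step 2: Rs = rho / t = 0.0595 / 4.6900e-05
Step 3: Rs = 1268.7 ohm/sq

1268.7


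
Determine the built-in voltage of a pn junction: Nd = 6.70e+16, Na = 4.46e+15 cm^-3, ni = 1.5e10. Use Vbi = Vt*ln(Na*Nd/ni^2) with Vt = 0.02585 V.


Step 1: Compute Na*Nd/ni^2 = 4.46e+15 * 6.70e+16 / (1.5e10)^2 = 1.3281e+12
Step 2: ln(1.3281e+12) = 27.9148
Step 3: Vbi = 0.02585 * 27.9148 = 0.722 V

0.722


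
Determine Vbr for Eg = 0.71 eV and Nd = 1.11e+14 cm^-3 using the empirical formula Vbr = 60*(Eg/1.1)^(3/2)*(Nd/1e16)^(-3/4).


Step 1: Eg/1.1 = 0.71/1.1 = 0.645455
Step 2: (Eg/1.1)^1.5 = 0.645455^1.5 = 0.518560
Step 3: (Nd/1e16)^(-0.75) = (0.0111)^(-0.75) = 29.242047
Step 4: Vbr = 60 * 0.518560 * 29.242047 = 909.8 V

909.8


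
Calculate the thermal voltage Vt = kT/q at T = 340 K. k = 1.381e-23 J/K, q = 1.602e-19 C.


Step 1: kT = 1.381e-23 * 340 = 4.6954e-21 J
Step 2: Vt = kT/q = 4.6954e-21 / 1.602e-19
Step 3: Vt = 0.02931 V

0.02931


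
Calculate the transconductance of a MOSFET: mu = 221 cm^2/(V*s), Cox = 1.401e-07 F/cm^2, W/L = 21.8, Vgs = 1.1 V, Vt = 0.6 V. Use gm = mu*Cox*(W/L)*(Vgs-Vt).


Step 1: Vov = Vgs - Vt = 1.1 - 0.6 = 0.5 V
Step 2: gm = mu * Cox * (W/L) * Vov
Step 3: gm = 221 * 1.401e-07 * 21.8 * 0.5 = 3.37e-04 S

3.37e-04


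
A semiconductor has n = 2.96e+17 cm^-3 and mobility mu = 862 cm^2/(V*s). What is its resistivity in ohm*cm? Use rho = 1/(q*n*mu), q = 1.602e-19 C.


Step 1: sigma = q * n * mu = 1.602e-19 * 2.96e+17 * 862 = 4.08754e+01 S/cm
Step 2: rho = 1 / sigma = 1 / 4.08754e+01 = 0.02446 ohm*cm

0.02446


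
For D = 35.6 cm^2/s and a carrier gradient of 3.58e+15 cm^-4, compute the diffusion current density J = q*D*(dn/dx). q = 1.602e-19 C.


Step 1: J = q * D * (dn/dx)
Step 2: J = 1.602e-19 * 35.6 * 3.58e+15
Step 3: J = 2.04e-02 A/cm^2

2.04e-02


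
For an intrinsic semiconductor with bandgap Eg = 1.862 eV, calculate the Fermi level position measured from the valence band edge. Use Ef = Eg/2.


Step 1: For an intrinsic semiconductor, the Fermi level sits at midgap.
Step 2: Ef = Eg / 2 = 1.862 / 2 = 0.931 eV

0.931


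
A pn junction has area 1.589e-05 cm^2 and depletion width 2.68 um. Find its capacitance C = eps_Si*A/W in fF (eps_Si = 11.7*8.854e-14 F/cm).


Step 1: eps_Si = 11.7 * 8.854e-14 = 1.035918e-12 F/cm
Step 2: W in cm = 2.68 * 1e-4 = 2.68e-04 cm
Step 3: C = 1.035918e-12 * 1.589e-05 / 2.68e-04 = 6.142066e-14 F
Step 4: C = 61.42 fF

61.42


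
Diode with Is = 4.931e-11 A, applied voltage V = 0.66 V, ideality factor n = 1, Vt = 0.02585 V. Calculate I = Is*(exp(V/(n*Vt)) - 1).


Step 1: V/(n*Vt) = 0.66/(1*0.02585) = 25.5319
Step 2: exp(25.5319) = 1.2256e+11
Step 3: I = 4.931e-11 * (1.2256e+11 - 1) = 6.04e+00 A

6.04e+00


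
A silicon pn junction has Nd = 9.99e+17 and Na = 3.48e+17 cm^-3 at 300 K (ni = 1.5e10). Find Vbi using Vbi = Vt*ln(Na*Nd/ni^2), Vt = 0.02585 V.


Step 1: Compute Na*Nd/ni^2 = 3.48e+17 * 9.99e+17 / (1.5e10)^2 = 1.5451e+15
Step 2: ln(1.5451e+15) = 34.9739
Step 3: Vbi = 0.02585 * 34.9739 = 0.904 V

0.904


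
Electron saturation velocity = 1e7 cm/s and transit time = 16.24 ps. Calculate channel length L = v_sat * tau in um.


Step 1: tau in seconds = 16.24 ps * 1e-12 = 1.6240e-11 s
Step 2: L = v_sat * tau = 1e7 * 1.6240e-11 = 1.6240e-04 cm
Step 3: L in um = 1.6240e-04 * 1e4 = 1.624 um

1.624


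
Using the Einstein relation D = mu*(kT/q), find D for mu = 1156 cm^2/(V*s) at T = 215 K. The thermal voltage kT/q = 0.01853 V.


Step 1: D = mu * (kT/q)
Step 2: D = 1156 * 0.01853
Step 3: D = 21.42 cm^2/s

21.42


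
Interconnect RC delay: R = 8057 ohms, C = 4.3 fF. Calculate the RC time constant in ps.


Step 1: tau = R * C
Step 2: tau = 8057 * 4.3 fF = 8057 * 4.3e-15 F
Step 3: tau = 3.46451e-11 s = 34.6451 ps

34.6451


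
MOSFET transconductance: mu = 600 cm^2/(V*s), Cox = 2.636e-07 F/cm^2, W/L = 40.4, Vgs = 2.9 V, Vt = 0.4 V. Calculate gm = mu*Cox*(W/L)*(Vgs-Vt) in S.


Step 1: Vov = Vgs - Vt = 2.9 - 0.4 = 2.5 V
Step 2: gm = mu * Cox * (W/L) * Vov
Step 3: gm = 600 * 2.636e-07 * 40.4 * 2.5 = 1.60e-02 S

1.60e-02


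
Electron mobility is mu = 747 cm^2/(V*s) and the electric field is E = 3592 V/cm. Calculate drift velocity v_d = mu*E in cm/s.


Step 1: v_d = mu * E
Step 2: v_d = 747 * 3592 = 2683224
Step 3: v_d = 2.68e+06 cm/s

2.68e+06


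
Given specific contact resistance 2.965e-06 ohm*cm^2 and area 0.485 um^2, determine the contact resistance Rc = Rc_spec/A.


Step 1: Convert area to cm^2: 0.485 um^2 = 4.8500e-09 cm^2
Step 2: Rc = Rc_spec / A = 2.965e-06 / 4.8500e-09
Step 3: Rc = 6.11e+02 ohms

6.11e+02


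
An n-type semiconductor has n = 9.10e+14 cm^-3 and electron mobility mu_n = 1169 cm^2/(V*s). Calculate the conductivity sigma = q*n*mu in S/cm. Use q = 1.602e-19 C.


Step 1: sigma = q * n * mu
Step 2: sigma = 1.602e-19 * 9.10e+14 * 1169
Step 3: sigma = 1.704e-01 S/cm

1.704e-01


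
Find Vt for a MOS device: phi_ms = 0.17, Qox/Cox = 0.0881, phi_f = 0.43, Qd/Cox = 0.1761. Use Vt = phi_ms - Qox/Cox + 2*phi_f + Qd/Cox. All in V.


Step 1: Vt = phi_ms - Qox/Cox + 2*phi_f + Qd/Cox
Step 2: Vt = 0.17 - 0.0881 + 2*0.43 + 0.1761
Step 3: Vt = 0.17 - 0.0881 + 0.86 + 0.1761
Step 4: Vt = 1.118 V

1.118


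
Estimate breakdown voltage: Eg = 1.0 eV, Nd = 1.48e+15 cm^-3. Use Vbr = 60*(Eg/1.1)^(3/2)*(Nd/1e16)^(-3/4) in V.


Step 1: Eg/1.1 = 1.0/1.1 = 0.909091
Step 2: (Eg/1.1)^1.5 = 0.909091^1.5 = 0.866784
Step 3: (Nd/1e16)^(-0.75) = (0.148)^(-0.75) = 4.190865
Step 4: Vbr = 60 * 0.866784 * 4.190865 = 218.0 V

218.0


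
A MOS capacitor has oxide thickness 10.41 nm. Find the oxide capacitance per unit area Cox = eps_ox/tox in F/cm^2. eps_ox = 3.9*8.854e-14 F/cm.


Step 1: eps_ox = 3.9 * 8.854e-14 = 3.45306e-13 F/cm
Step 2: tox in cm = 10.41 nm * 1e-7 = 1.0410e-06 cm
Step 3: Cox = 3.45306e-13 / 1.0410e-06 = 3.32e-07 F/cm^2

3.32e-07


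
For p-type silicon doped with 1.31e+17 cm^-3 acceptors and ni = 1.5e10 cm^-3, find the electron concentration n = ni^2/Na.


Step 1: Majority hole concentration p ≈ Na = 1.31e+17 cm^-3
Step 2: n = ni^2 / Na = (1.5e10)^2 / 1.31e+17
Step 3: n = 1.72e+03 cm^-3

1.72e+03


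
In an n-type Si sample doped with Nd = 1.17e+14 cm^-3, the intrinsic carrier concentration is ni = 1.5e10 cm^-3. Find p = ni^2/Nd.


Step 1: Since Nd >> ni, n ≈ Nd = 1.17e+14 cm^-3
Step 2: p = ni^2 / n = (1.5e10)^2 / 1.17e+14
Step 3: p = 2.25e20 / 1.17e+14 = 1.92e+06 cm^-3

1.92e+06


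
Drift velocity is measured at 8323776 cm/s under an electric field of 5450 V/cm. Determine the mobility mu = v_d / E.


Step 1: mu = v_d / E
Step 2: mu = 8323776 / 5450
Step 3: mu = 1527.3 cm^2/(V*s)

1527.3


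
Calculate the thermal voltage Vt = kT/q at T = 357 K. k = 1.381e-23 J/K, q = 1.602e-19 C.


Step 1: kT = 1.381e-23 * 357 = 4.93017e-21 J
Step 2: Vt = kT/q = 4.93017e-21 / 1.602e-19
Step 3: Vt = 0.03078 V

0.03078


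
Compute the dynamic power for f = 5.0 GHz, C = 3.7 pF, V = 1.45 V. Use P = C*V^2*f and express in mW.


Step 1: V^2 = 1.45^2 = 2.1025 V^2
Step 2: P = C*V^2*f = 3.7e-12 F * 2.1025 * 5.0e9 Hz
Step 3: P = 3.889625e-02 W
Step 4: P = 38.896 mW

38.896


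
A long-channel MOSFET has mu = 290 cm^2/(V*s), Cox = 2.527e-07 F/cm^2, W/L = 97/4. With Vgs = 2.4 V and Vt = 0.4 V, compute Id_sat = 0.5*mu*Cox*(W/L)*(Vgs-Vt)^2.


Step 1: Overdrive voltage Vov = Vgs - Vt = 2.4 - 0.4 = 2.0 V
Step 2: W/L = 97/4 = 24.25
Step 3: Id = 0.5 * 290 * 2.527e-07 * 24.25 * 2.0^2
Step 4: Id = 3.55e-03 A

3.55e-03


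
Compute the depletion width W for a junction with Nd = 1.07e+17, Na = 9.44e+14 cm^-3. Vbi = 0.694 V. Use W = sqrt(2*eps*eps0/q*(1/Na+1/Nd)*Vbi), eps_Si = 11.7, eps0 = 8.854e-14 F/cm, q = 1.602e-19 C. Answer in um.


Step 1: 1/Na + 1/Nd = 1/9.44e+14 + 1/1.07e+17 = 1.06867e-15
Step 2: 2*eps*eps0/q = 2*11.7*8.854e-14/1.602e-19 = 1.293281e+07
Step 3: W^2 = 1.293281e+07 * 1.06867e-15 * 0.694 = 9.59171e-09
Step 4: W = sqrt(9.59171e-09) = 9.794e-05 cm = 0.9794 um

0.9794


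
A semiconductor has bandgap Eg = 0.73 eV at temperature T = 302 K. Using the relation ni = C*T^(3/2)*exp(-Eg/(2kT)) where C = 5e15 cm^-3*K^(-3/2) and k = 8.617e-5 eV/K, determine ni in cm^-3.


Step 1: Compute kT = 8.617e-5 * 302 = 0.02602334 eV
Step 2: Exponent = -Eg/(2kT) = -0.73/(2*0.02602334) = -14.02587
Step 3: T^(3/2) = 302^1.5 = 5248.20
Step 4: ni = 5e15 * 5248.20 * exp(-14.02587) = 2.13e+13 cm^-3

2.13e+13


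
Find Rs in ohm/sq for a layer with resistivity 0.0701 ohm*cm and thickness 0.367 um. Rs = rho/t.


Step 1: Convert thickness to cm: t = 0.367 um = 3.6700e-05 cm
Step 2: Rs = rho / t = 0.0701 / 3.6700e-05
Step 3: Rs = 1910.1 ohm/sq

1910.1


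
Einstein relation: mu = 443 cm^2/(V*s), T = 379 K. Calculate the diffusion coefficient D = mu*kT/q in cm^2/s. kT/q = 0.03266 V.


Step 1: D = mu * (kT/q)
Step 2: D = 443 * 0.03266
Step 3: D = 14.47 cm^2/s

14.47


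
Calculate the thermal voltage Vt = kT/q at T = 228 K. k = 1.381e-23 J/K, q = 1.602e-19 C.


Step 1: kT = 1.381e-23 * 228 = 3.14868e-21 J
Step 2: Vt = kT/q = 3.14868e-21 / 1.602e-19
Step 3: Vt = 0.01965 V

0.01965


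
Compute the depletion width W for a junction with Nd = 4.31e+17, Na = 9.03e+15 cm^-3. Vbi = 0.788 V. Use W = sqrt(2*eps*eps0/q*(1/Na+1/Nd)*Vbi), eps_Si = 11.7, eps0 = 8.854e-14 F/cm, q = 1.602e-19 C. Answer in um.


Step 1: 1/Na + 1/Nd = 1/9.03e+15 + 1/4.31e+17 = 1.13062e-16
Step 2: 2*eps*eps0/q = 2*11.7*8.854e-14/1.602e-19 = 1.293281e+07
Step 3: W^2 = 1.293281e+07 * 1.13062e-16 * 0.788 = 1.15222e-09
Step 4: W = sqrt(1.15222e-09) = 3.394e-05 cm = 0.3394 um

0.3394


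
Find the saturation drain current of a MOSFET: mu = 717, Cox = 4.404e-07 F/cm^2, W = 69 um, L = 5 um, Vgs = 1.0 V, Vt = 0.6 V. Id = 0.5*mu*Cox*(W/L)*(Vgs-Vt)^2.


Step 1: Overdrive voltage Vov = Vgs - Vt = 1.0 - 0.6 = 0.4 V
Step 2: W/L = 69/5 = 13.8
Step 3: Id = 0.5 * 717 * 4.404e-07 * 13.8 * 0.4^2
Step 4: Id = 3.49e-04 A

3.49e-04


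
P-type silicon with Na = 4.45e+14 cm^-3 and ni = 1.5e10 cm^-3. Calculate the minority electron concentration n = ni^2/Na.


Step 1: Majority hole concentration p ≈ Na = 4.45e+14 cm^-3
Step 2: n = ni^2 / Na = (1.5e10)^2 / 4.45e+14
Step 3: n = 5.06e+05 cm^-3

5.06e+05


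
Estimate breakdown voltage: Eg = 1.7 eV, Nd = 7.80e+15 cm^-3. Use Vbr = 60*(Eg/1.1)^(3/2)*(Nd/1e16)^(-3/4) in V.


Step 1: Eg/1.1 = 1.7/1.1 = 1.545455
Step 2: (Eg/1.1)^1.5 = 1.545455^1.5 = 1.921253
Step 3: (Nd/1e16)^(-0.75) = (0.78)^(-0.75) = 1.204839
Step 4: Vbr = 60 * 1.921253 * 1.204839 = 138.9 V

138.9


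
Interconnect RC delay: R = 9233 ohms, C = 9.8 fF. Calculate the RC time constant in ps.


Step 1: tau = R * C
Step 2: tau = 9233 * 9.8 fF = 9233 * 9.8e-15 F
Step 3: tau = 9.04834e-11 s = 90.4834 ps

90.4834


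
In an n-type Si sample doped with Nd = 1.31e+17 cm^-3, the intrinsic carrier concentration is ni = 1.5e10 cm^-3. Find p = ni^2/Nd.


Step 1: Since Nd >> ni, n ≈ Nd = 1.31e+17 cm^-3
Step 2: p = ni^2 / n = (1.5e10)^2 / 1.31e+17
Step 3: p = 2.25e20 / 1.31e+17 = 1.72e+03 cm^-3

1.72e+03


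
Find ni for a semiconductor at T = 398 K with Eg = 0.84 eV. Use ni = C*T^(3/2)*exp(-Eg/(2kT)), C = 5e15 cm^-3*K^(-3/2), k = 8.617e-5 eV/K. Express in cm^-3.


Step 1: Compute kT = 8.617e-5 * 398 = 0.03429566 eV
Step 2: Exponent = -Eg/(2kT) = -0.84/(2*0.03429566) = -12.24645
Step 3: T^(3/2) = 398^1.5 = 7940.08
Step 4: ni = 5e15 * 7940.08 * exp(-12.24645) = 1.91e+14 cm^-3

1.91e+14


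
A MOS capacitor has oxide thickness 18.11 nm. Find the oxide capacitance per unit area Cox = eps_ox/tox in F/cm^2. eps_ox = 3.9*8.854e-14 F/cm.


Step 1: eps_ox = 3.9 * 8.854e-14 = 3.45306e-13 F/cm
Step 2: tox in cm = 18.11 nm * 1e-7 = 1.8110e-06 cm
Step 3: Cox = 3.45306e-13 / 1.8110e-06 = 1.91e-07 F/cm^2

1.91e-07


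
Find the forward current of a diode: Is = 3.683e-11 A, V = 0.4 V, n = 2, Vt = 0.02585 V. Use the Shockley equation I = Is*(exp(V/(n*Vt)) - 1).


Step 1: V/(n*Vt) = 0.4/(2*0.02585) = 7.7369
Step 2: exp(7.7369) = 2.2914e+03
Step 3: I = 3.683e-11 * (2.2914e+03 - 1) = 8.44e-08 A

8.44e-08


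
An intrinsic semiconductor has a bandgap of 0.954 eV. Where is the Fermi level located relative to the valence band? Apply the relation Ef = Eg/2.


Step 1: For an intrinsic semiconductor, the Fermi level sits at midgap.
Step 2: Ef = Eg / 2 = 0.954 / 2 = 0.477 eV

0.477


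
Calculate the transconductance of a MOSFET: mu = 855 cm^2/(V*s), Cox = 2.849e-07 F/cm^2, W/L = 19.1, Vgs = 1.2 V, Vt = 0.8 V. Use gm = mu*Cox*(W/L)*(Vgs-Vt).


Step 1: Vov = Vgs - Vt = 1.2 - 0.8 = 0.4 V
Step 2: gm = mu * Cox * (W/L) * Vov
Step 3: gm = 855 * 2.849e-07 * 19.1 * 0.4 = 1.86e-03 S

1.86e-03


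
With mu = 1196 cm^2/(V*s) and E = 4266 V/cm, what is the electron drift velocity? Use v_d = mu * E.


Step 1: v_d = mu * E
Step 2: v_d = 1196 * 4266 = 5102136
Step 3: v_d = 5.10e+06 cm/s

5.10e+06


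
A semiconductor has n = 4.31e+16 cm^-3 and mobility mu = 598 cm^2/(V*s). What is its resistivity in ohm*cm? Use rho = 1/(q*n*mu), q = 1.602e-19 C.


Step 1: sigma = q * n * mu = 1.602e-19 * 4.31e+16 * 598 = 4.12896e+00 S/cm
Step 2: rho = 1 / sigma = 1 / 4.12896e+00 = 0.2422 ohm*cm

0.2422


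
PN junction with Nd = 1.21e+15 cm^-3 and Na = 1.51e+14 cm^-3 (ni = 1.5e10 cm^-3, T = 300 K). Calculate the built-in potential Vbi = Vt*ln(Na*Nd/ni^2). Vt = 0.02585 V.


Step 1: Compute Na*Nd/ni^2 = 1.51e+14 * 1.21e+15 / (1.5e10)^2 = 8.1204e+08
Step 2: ln(8.1204e+08) = 20.5151
Step 3: Vbi = 0.02585 * 20.5151 = 0.53 V

0.53


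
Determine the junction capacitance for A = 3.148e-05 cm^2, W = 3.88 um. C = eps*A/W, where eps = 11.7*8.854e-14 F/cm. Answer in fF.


Step 1: eps_Si = 11.7 * 8.854e-14 = 1.035918e-12 F/cm
Step 2: W in cm = 3.88 * 1e-4 = 3.88e-04 cm
Step 3: C = 1.035918e-12 * 3.148e-05 / 3.88e-04 = 8.404819e-14 F
Step 4: C = 84.05 fF

84.05


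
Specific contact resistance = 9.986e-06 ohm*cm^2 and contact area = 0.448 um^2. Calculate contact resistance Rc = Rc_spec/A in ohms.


Step 1: Convert area to cm^2: 0.448 um^2 = 4.4800e-09 cm^2
Step 2: Rc = Rc_spec / A = 9.986e-06 / 4.4800e-09
Step 3: Rc = 2.23e+03 ohms

2.23e+03


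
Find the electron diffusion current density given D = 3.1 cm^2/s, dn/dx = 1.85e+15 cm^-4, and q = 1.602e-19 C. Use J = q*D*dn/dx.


Step 1: J = q * D * (dn/dx)
Step 2: J = 1.602e-19 * 3.1 * 1.85e+15
Step 3: J = 9.19e-04 A/cm^2

9.19e-04


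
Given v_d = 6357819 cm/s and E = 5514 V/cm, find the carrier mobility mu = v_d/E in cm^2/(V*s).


Step 1: mu = v_d / E
Step 2: mu = 6357819 / 5514
Step 3: mu = 1153.03 cm^2/(V*s)

1153.03


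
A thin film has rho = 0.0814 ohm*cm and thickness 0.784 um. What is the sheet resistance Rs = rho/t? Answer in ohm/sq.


Step 1: Convert thickness to cm: t = 0.784 um = 7.8400e-05 cm
Step 2: Rs = rho / t = 0.0814 / 7.8400e-05
Step 3: Rs = 1038.3 ohm/sq

1038.3


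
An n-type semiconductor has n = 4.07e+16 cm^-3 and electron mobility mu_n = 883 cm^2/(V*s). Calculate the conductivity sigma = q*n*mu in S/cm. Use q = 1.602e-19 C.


Step 1: sigma = q * n * mu
Step 2: sigma = 1.602e-19 * 4.07e+16 * 883
Step 3: sigma = 5.757e+00 S/cm

5.757e+00


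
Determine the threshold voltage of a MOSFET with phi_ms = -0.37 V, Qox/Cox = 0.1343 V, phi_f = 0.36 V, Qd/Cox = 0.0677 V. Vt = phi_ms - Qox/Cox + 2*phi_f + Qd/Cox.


Step 1: Vt = phi_ms - Qox/Cox + 2*phi_f + Qd/Cox
Step 2: Vt = -0.37 - 0.1343 + 2*0.36 + 0.0677
Step 3: Vt = -0.37 - 0.1343 + 0.72 + 0.0677
Step 4: Vt = 0.2834 V

0.2834


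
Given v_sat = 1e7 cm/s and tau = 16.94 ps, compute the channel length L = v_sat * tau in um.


Step 1: tau in seconds = 16.94 ps * 1e-12 = 1.6940e-11 s
Step 2: L = v_sat * tau = 1e7 * 1.6940e-11 = 1.6940e-04 cm
Step 3: L in um = 1.6940e-04 * 1e4 = 1.694 um

1.694


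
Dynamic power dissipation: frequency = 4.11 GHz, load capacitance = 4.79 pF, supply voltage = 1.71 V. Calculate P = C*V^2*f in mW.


Step 1: V^2 = 1.71^2 = 2.9241 V^2
Step 2: P = C*V^2*f = 4.79e-12 F * 2.9241 * 4.11e9 Hz
Step 3: P = 5.756646429e-02 W
Step 4: P = 57.566 mW

57.566


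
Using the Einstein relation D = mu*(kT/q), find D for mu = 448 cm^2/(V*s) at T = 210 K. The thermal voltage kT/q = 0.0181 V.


Step 1: D = mu * (kT/q)
Step 2: D = 448 * 0.0181
Step 3: D = 8.11 cm^2/s

8.11


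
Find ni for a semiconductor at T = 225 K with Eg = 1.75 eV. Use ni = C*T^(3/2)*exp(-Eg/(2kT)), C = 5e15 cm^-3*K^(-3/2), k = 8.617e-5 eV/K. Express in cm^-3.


Step 1: Compute kT = 8.617e-5 * 225 = 0.01938825 eV
Step 2: Exponent = -Eg/(2kT) = -1.75/(2*0.01938825) = -45.13043
Step 3: T^(3/2) = 225^1.5 = 3375.00
Step 4: ni = 5e15 * 3375.00 * exp(-45.13043) = 4.24e-01 cm^-3

4.24e-01


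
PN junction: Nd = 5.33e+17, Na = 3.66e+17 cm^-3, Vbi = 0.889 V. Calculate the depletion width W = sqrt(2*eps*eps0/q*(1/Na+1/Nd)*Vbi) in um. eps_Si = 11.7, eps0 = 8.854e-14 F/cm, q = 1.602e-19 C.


Step 1: 1/Na + 1/Nd = 1/3.66e+17 + 1/5.33e+17 = 4.60841e-18
Step 2: 2*eps*eps0/q = 2*11.7*8.854e-14/1.602e-19 = 1.293281e+07
Step 3: W^2 = 1.293281e+07 * 4.60841e-18 * 0.889 = 5.29841e-11
Step 4: W = sqrt(5.29841e-11) = 7.279e-06 cm = 0.07279 um

0.07279


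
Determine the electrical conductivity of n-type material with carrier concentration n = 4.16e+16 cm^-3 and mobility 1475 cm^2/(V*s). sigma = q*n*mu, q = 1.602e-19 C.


Step 1: sigma = q * n * mu
Step 2: sigma = 1.602e-19 * 4.16e+16 * 1475
Step 3: sigma = 9.830e+00 S/cm

9.830e+00


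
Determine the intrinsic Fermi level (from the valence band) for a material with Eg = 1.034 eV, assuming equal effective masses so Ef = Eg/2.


Step 1: For an intrinsic semiconductor, the Fermi level sits at midgap.
Step 2: Ef = Eg / 2 = 1.034 / 2 = 0.517 eV

0.517


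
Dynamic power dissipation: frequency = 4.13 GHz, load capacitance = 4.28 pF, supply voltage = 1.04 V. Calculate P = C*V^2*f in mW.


Step 1: V^2 = 1.04^2 = 1.0816 V^2
Step 2: P = C*V^2*f = 4.28e-12 F * 1.0816 * 4.13e9 Hz
Step 3: P = 1.911879424e-02 W
Step 4: P = 19.119 mW

19.119


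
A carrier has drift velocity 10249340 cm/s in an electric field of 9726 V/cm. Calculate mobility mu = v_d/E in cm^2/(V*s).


Step 1: mu = v_d / E
Step 2: mu = 10249340 / 9726
Step 3: mu = 1053.81 cm^2/(V*s)

1053.81


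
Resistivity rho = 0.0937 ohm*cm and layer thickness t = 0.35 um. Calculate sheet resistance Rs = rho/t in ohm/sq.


Step 1: Convert thickness to cm: t = 0.35 um = 3.5000e-05 cm
Step 2: Rs = rho / t = 0.0937 / 3.5000e-05
Step 3: Rs = 2677.1 ohm/sq

2677.1


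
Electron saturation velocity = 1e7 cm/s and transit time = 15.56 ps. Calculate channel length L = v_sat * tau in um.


Step 1: tau in seconds = 15.56 ps * 1e-12 = 1.5560e-11 s
Step 2: L = v_sat * tau = 1e7 * 1.5560e-11 = 1.5560e-04 cm
Step 3: L in um = 1.5560e-04 * 1e4 = 1.556 um

1.556


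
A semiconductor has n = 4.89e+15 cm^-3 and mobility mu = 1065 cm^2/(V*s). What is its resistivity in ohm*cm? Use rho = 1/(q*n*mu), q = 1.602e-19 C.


Step 1: sigma = q * n * mu = 1.602e-19 * 4.89e+15 * 1065 = 8.34298e-01 S/cm
Step 2: rho = 1 / sigma = 1 / 8.34298e-01 = 1.199 ohm*cm

1.199


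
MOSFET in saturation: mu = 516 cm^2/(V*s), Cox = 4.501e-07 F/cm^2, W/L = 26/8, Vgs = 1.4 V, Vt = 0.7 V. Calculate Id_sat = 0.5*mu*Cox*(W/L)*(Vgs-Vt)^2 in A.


Step 1: Overdrive voltage Vov = Vgs - Vt = 1.4 - 0.7 = 0.7 V
Step 2: W/L = 26/8 = 3.25
Step 3: Id = 0.5 * 516 * 4.501e-07 * 3.25 * 0.7^2
Step 4: Id = 1.85e-04 A

1.85e-04


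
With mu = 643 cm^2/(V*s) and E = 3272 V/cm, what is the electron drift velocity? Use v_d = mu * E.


Step 1: v_d = mu * E
Step 2: v_d = 643 * 3272 = 2103896
Step 3: v_d = 2.10e+06 cm/s

2.10e+06


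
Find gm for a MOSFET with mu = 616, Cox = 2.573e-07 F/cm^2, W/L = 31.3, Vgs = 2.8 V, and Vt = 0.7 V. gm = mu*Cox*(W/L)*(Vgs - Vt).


Step 1: Vov = Vgs - Vt = 2.8 - 0.7 = 2.1 V
Step 2: gm = mu * Cox * (W/L) * Vov
Step 3: gm = 616 * 2.573e-07 * 31.3 * 2.1 = 1.04e-02 S

1.04e-02


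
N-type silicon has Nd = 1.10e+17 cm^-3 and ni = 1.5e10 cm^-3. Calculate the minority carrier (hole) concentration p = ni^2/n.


Step 1: Since Nd >> ni, n ≈ Nd = 1.10e+17 cm^-3
Step 2: p = ni^2 / n = (1.5e10)^2 / 1.10e+17
Step 3: p = 2.25e20 / 1.10e+17 = 2.05e+03 cm^-3

2.05e+03


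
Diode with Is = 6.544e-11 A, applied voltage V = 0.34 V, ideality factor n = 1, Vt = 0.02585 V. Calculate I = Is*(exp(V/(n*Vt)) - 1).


Step 1: V/(n*Vt) = 0.34/(1*0.02585) = 13.1528
Step 2: exp(13.1528) = 5.1545e+05
Step 3: I = 6.544e-11 * (5.1545e+05 - 1) = 3.37e-05 A

3.37e-05


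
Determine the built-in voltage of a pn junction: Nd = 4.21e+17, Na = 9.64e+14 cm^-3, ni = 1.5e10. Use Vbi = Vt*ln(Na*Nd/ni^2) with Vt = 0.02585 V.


Step 1: Compute Na*Nd/ni^2 = 9.64e+14 * 4.21e+17 / (1.5e10)^2 = 1.8038e+12
Step 2: ln(1.8038e+12) = 28.2209
Step 3: Vbi = 0.02585 * 28.2209 = 0.73 V

0.73


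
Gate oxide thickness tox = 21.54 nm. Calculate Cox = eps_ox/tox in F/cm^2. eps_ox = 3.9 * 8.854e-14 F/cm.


Step 1: eps_ox = 3.9 * 8.854e-14 = 3.45306e-13 F/cm
Step 2: tox in cm = 21.54 nm * 1e-7 = 2.1540e-06 cm
Step 3: Cox = 3.45306e-13 / 2.1540e-06 = 1.60e-07 F/cm^2

1.60e-07


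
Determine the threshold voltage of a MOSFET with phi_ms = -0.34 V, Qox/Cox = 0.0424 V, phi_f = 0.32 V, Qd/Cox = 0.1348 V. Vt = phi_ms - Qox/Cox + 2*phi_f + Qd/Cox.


Step 1: Vt = phi_ms - Qox/Cox + 2*phi_f + Qd/Cox
Step 2: Vt = -0.34 - 0.0424 + 2*0.32 + 0.1348
Step 3: Vt = -0.34 - 0.0424 + 0.64 + 0.1348
Step 4: Vt = 0.3924 V

0.3924


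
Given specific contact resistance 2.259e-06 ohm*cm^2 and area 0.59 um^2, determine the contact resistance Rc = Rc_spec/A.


Step 1: Convert area to cm^2: 0.59 um^2 = 5.9000e-09 cm^2
Step 2: Rc = Rc_spec / A = 2.259e-06 / 5.9000e-09
Step 3: Rc = 3.83e+02 ohms

3.83e+02


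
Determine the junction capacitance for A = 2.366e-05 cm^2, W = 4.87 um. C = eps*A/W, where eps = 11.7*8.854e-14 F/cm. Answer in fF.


Step 1: eps_Si = 11.7 * 8.854e-14 = 1.035918e-12 F/cm
Step 2: W in cm = 4.87 * 1e-4 = 4.87e-04 cm
Step 3: C = 1.035918e-12 * 2.366e-05 / 4.87e-04 = 5.032817e-14 F
Step 4: C = 50.33 fF

50.33


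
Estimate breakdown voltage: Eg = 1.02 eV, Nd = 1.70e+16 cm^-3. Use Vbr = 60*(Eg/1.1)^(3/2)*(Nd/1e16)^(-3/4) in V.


Step 1: Eg/1.1 = 1.02/1.1 = 0.927273
Step 2: (Eg/1.1)^1.5 = 0.927273^1.5 = 0.892918
Step 3: (Nd/1e16)^(-0.75) = (1.7)^(-0.75) = 0.671681
Step 4: Vbr = 60 * 0.892918 * 0.671681 = 36.0 V

36.0


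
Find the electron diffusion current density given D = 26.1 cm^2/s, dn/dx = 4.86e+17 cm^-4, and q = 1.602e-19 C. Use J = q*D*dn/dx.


Step 1: J = q * D * (dn/dx)
Step 2: J = 1.602e-19 * 26.1 * 4.86e+17
Step 3: J = 2.03e+00 A/cm^2

2.03e+00


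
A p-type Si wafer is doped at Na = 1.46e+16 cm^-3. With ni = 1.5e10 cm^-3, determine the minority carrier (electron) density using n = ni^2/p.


Step 1: Majority hole concentration p ≈ Na = 1.46e+16 cm^-3
Step 2: n = ni^2 / Na = (1.5e10)^2 / 1.46e+16
Step 3: n = 1.54e+04 cm^-3

1.54e+04


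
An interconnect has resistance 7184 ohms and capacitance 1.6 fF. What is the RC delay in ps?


Step 1: tau = R * C
Step 2: tau = 7184 * 1.6 fF = 7184 * 1.6e-15 F
Step 3: tau = 1.14944e-11 s = 11.4944 ps

11.4944


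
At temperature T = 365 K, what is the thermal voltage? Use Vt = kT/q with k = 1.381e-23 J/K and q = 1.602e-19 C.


Step 1: kT = 1.381e-23 * 365 = 5.04065e-21 J
Step 2: Vt = kT/q = 5.04065e-21 / 1.602e-19
Step 3: Vt = 0.03146 V

0.03146


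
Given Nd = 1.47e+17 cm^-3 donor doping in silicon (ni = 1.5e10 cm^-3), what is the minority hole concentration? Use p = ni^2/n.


Step 1: Since Nd >> ni, n ≈ Nd = 1.47e+17 cm^-3
Step 2: p = ni^2 / n = (1.5e10)^2 / 1.47e+17
Step 3: p = 2.25e20 / 1.47e+17 = 1.53e+03 cm^-3

1.53e+03


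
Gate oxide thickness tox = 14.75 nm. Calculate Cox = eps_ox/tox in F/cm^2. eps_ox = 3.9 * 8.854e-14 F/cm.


Step 1: eps_ox = 3.9 * 8.854e-14 = 3.45306e-13 F/cm
Step 2: tox in cm = 14.75 nm * 1e-7 = 1.4750e-06 cm
Step 3: Cox = 3.45306e-13 / 1.4750e-06 = 2.34e-07 F/cm^2

2.34e-07
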